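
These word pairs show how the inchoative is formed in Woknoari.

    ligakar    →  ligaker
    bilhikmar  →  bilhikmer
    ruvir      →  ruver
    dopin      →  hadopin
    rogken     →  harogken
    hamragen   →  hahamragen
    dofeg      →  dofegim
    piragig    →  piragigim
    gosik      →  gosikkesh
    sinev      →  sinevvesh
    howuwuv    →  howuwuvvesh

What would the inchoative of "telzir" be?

ruvir and dopin both have last vowel 'i' yet inflect differently (ruver, hadopin), so the last vowel is not what conditions the rule; the final letter is.
"telzir" ends in -r. The stems ending in -r (ligakar → ligaker, bilhikmar → bilhikmer, ruvir → ruver) change the last vowel to 'e'.
The other patterns: stems ending in -n add the prefix ha-; stems ending in -g add -im; stems ending in -k or -v double the final consonant and add -esh.
So telzir → telzer.

telzer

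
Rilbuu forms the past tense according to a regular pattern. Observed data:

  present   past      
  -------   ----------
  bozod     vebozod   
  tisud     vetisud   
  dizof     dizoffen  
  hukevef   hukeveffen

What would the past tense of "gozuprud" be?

bozod and dizof both have last vowel 'o' yet inflect differently (vebozod, dizoffen), so the last vowel is not what conditions the rule; the final letter is.
"gozuprud" ends in -d. The stems ending in -d (bozod → vebozod, tisud → vetisud) add the prefix ve-.
The other pattern: stems ending in -f double the final consonant and add -en.
So gozuprud → vegozuprud.

vegozuprud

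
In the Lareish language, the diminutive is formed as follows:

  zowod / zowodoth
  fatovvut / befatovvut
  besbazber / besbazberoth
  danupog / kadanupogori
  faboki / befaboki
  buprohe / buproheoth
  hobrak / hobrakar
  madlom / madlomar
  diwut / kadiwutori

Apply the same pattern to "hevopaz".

diwut and fatovvut both end in -t yet inflect differently (kadiwutori, befatovvut), so the final letter is not what conditions the rule; the first letter is.
"hevopaz" begins with h-. The one such stem in the data (hobrak → hobrakar) adds -ar, so the same rule applies.
The other patterns: stems beginning with d- add ka- … -ori around the stem; stems beginning with b- or z- add -oth; stems beginning with f- add the prefix be-.
So hevopaz → hevopazar.

hevopazar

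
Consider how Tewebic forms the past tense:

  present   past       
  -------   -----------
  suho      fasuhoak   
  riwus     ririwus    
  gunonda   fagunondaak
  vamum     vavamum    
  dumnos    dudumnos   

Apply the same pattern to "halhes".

hahalhes

suho and dumnos both have last vowel 'o' yet inflect differently (fasuhoak, dudumnos), so the last vowel is not what conditions the rule; whether the stem ends in a vowel or a consonant is.
"halhes" ends in a consonant. The stems ending in a consonant (riwus → ririwus, vamum → vavamum, dumnos → dudumnos) repeat the first consonant+vowel as a prefix.
The other pattern: stems ending in a vowel add fa- … -ak around the stem.
So halhes → hahalhes.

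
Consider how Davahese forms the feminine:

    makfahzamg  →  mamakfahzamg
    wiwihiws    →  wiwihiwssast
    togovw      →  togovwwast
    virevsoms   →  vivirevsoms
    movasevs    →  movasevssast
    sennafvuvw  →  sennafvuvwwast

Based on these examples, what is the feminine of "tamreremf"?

virevsoms and movasevs both end in -s yet inflect differently (vivirevsoms, movasevssast), so the final letter is not what conditions the rule; the second-to-last letter is.
"tamreremf" has second-to-last letter 'm'. The stems whose second-to-last letter is 'm' (virevsoms → vivirevsoms, makfahzamg → mamakfahzamg) repeat the first consonant+vowel as a prefix.
The other pattern: stems whose second-to-last letter is 'v' or 'w' double the final consonant and add -ast.
So tamreremf → tatamreremf.

tatamreremf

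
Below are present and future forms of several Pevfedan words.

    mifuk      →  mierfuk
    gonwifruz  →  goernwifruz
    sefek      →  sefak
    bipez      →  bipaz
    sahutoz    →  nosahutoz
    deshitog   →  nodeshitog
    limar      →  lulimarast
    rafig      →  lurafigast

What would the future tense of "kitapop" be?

mifuk and sefek both end in -k yet inflect differently (mierfuk, sefak), so the final letter is not what conditions the rule; the last vowel is.
"kitapop" has last vowel 'o'. The stems whose last vowel is 'o' (sahutoz → nosahutoz, deshitog → nodeshitog) add the prefix no-.
So kitapop → nokitapop.

nokitapop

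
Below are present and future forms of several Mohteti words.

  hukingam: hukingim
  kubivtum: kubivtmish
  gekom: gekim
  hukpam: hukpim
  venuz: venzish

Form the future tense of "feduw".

fedwish

kubivtum and gekom both end in -m yet inflect differently (kubivtmish, gekim), so the final letter is not what conditions the rule; the last vowel is.
"feduw" has last vowel 'u'. The stems whose last vowel is 'u' (venuz → venzish, kubivtum → kubivtmish) delete the last vowel and add -ish.
The other pattern: stems whose last vowel is 'a' or 'o' change the last vowel to 'i'.
So feduw → fedwish.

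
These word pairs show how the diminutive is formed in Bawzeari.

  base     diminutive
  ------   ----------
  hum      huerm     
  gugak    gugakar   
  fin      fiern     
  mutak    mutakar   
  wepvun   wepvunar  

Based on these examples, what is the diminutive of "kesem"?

wepvun and fin both end in -n yet inflect differently (wepvunar, fiern), so the final letter is not what conditions the rule; the number of vowels is.
"kesem" has 2 vowels. The stems with 2 vowels (mutak → mutakar, gugak → gugakar, wepvun → wepvunar) add -ar.
So kesem → kesemar.

kesemar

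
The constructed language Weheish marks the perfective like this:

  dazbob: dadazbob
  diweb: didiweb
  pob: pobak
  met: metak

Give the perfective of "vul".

"vul" has 1 vowel. The stems with 1 vowel (pob → pobak, met → metak) add -ak.
The other pattern: stems with 2 vowels repeat the first consonant+vowel as a prefix.
So vul → vulak.

vulak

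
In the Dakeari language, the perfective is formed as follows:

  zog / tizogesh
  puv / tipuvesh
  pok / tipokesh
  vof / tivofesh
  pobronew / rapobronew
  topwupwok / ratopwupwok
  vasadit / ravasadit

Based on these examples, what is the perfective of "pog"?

tipogesh

pok and topwupwok both end in -k yet inflect differently (tipokesh, ratopwupwok), so the final letter is not what conditions the rule; the number of vowels is.
"pog" has 1 vowel. The stems with 1 vowel (zog → tizogesh, puv → tipuvesh, pok → tipokesh) add ti- … -esh around the stem.
So pog → tipogesh.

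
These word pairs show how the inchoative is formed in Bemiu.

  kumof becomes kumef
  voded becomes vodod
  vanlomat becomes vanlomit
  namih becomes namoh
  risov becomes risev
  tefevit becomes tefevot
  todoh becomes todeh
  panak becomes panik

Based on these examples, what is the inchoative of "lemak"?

"lemak" has last vowel 'a'. The stems whose last vowel is 'a' (panak → panik, vanlomat → vanlomit) change the last vowel to 'i'.
So lemak → lemik.

lemik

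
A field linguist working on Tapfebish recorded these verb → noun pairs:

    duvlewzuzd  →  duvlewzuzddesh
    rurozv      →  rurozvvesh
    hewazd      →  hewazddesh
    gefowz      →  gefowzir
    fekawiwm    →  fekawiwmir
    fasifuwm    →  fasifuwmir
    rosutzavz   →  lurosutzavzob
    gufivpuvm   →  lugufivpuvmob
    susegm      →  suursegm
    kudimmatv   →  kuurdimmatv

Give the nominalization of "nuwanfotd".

nuurwanfotd

gefowz and rosutzavz both end in -z yet inflect differently (gefowzir, lurosutzavzob), so the final letter is not what conditions the rule; the second-to-last letter is.
"nuwanfotd" has second-to-last letter 't'. The one such stem in the data (kudimmatv → kuurdimmatv) inserts -ur- after the first vowel (as does susegm), so the same rule applies.
The other patterns: stems whose second-to-last letter is 'z' double the final consonant and add -esh; stems whose second-to-last letter is 'w' add -ir; stems whose second-to-last letter is 'v' add lu- … -ob around the stem.
So nuwanfotd → nuurwanfotd.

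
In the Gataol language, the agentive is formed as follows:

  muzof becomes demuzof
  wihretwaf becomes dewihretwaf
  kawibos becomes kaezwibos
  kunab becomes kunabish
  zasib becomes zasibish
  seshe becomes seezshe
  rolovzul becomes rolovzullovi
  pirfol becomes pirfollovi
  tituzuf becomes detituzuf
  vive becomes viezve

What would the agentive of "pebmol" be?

pebmollovi

rolovzul and tituzuf both have last vowel 'u' yet inflect differently (rolovzullovi, detituzuf), so the last vowel is not what conditions the rule; the final letter is.
"pebmol" ends in -l. The stems ending in -l (rolovzul → rolovzullovi, pirfol → pirfollovi) double the final consonant and add -ovi.
The other patterns: stems ending in -b add -ish; stems ending in -f add the prefix de-; stems ending in -e or -s insert -ez- after the first vowel.
So pebmol → pebmollovi.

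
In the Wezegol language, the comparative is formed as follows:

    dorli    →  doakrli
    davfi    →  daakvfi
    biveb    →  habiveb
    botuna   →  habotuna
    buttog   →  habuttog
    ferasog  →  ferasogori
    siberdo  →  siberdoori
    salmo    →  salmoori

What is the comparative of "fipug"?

"fipug" begins with f-. The one such stem in the data (ferasog → ferasogori) adds -ori, so the same rule applies.
The other patterns: stems beginning with d- insert -ak- after the first vowel; stems beginning with b- add the prefix ha-.
So fipug → fipugori.

fipugori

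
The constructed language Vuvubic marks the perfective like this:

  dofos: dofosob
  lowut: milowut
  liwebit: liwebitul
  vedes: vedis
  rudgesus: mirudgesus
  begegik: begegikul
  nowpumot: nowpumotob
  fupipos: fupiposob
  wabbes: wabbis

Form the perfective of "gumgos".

"gumgos" has last vowel 'o'. The stems whose last vowel is 'o' (nowpumot → nowpumotob, fupipos → fupiposob, dofos → dofosob) add -ob.
The other patterns: stems whose last vowel is 'i' add -ul; stems whose last vowel is 'u' add the prefix mi-; stems whose last vowel is 'e' change the last vowel to 'i'.
So gumgos → gumgosob.

gumgosob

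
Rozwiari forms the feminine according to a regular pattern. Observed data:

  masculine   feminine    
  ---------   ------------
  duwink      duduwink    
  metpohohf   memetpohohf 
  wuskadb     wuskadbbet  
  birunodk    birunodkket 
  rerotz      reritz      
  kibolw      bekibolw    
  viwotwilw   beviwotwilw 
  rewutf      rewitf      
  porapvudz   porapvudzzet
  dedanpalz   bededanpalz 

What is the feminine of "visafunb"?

vivisafunb

dedanpalz and porapvudz both end in -z yet inflect differently (bededanpalz, porapvudzzet), so the final letter is not what conditions the rule; the second-to-last letter is.
"visafunb" has second-to-last letter 'n'. The one such stem in the data (duwink → duduwink) repeats the first consonant+vowel as a prefix (as does metpohohf), so the same rule applies.
So visafunb → vivisafunb.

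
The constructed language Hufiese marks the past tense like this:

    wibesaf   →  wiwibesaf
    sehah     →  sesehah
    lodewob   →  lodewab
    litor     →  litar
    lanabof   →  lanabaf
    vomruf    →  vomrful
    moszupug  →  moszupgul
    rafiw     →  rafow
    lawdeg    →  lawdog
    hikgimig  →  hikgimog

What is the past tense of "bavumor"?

bavumar

wibesaf and lanabof both end in -f yet inflect differently (wiwibesaf, lanabaf), so the final letter is not what conditions the rule; the last vowel is.
"bavumor" has last vowel 'o'. The stems whose last vowel is 'o' (lodewob → lodewab, litor → litar, lanabof → lanabaf) change the last vowel to 'a'.
The other patterns: stems whose last vowel is 'a' repeat the first consonant+vowel as a prefix; stems whose last vowel is 'u' delete the last vowel and add -ul; stems whose last vowel is 'e' or 'i' change the last vowel to 'o'.
So bavumor → bavumar.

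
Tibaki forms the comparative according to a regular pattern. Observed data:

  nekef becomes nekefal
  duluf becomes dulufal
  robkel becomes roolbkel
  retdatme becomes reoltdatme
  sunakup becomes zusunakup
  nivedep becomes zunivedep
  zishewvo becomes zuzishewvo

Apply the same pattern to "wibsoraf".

wibsorafal

nekef and robkel both have last vowel 'e' yet inflect differently (nekefal, roolbkel), so the last vowel is not what conditions the rule; the final letter is.
"wibsoraf" ends in -f. The stems ending in -f (nekef → nekefal, duluf → dulufal) add -al.
So wibsoraf → wibsorafal.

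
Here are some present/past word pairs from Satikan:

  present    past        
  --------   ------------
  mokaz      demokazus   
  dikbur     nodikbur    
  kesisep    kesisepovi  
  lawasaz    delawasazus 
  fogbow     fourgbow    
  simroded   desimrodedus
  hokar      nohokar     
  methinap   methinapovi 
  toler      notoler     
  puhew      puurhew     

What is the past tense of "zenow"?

zeurnow

toler and kesisep both have last vowel 'e' yet inflect differently (notoler, kesisepovi), so the last vowel is not what conditions the rule; the final letter is.
"zenow" ends in -w. The stems ending in -w (fogbow → fourgbow, puhew → puurhew) insert -ur- after the first vowel.
The other patterns: stems ending in -r add the prefix no-; stems ending in -p add -ovi; stems ending in -d or -z add de- … -us around the stem.
So zenow → zeurnow.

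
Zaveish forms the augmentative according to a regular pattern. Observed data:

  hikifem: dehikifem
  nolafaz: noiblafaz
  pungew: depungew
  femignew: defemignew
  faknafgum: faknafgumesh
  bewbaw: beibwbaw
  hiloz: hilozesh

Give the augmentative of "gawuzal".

gaibwuzal

bewbaw and femignew both end in -w yet inflect differently (beibwbaw, defemignew), so the final letter is not what conditions the rule; the last vowel is.
"gawuzal" has last vowel 'a'. The stems whose last vowel is 'a' (bewbaw → beibwbaw, nolafaz → noiblafaz) insert -ib- after the first vowel.
So gawuzal → gaibwuzal.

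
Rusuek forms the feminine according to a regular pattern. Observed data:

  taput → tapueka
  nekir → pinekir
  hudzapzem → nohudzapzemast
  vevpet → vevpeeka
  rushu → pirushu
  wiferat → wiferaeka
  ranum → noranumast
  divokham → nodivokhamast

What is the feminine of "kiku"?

divokham and wiferat both have last vowel 'a' yet inflect differently (nodivokhamast, wiferaeka), so the last vowel is not what conditions the rule; the final letter is.
"kiku" ends in -u. The one such stem in the data (rushu → pirushu) adds the prefix pi-, so the same rule applies.
The other patterns: stems ending in -m add no- … -ast around the stem; stems ending in -t drop the final letter and add -eka.
So kiku → pikiku.

pikiku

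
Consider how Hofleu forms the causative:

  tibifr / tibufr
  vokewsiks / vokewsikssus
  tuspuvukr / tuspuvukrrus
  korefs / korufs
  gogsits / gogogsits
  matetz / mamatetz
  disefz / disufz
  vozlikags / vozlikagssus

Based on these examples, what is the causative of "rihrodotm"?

ririhrodotm

gogsits and korefs both end in -s yet inflect differently (gogogsits, korufs), so the final letter is not what conditions the rule; the second-to-last letter is.
"rihrodotm" has second-to-last letter 't'. The stems whose second-to-last letter is 't' (matetz → mamatetz, gogsits → gogogsits) repeat the first consonant+vowel as a prefix.
The other patterns: stems whose second-to-last letter is 'f' change the last vowel to 'u'; stems whose second-to-last letter is 'g' or 'k' double the final consonant and add -us.
So rihrodotm → ririhrodotm.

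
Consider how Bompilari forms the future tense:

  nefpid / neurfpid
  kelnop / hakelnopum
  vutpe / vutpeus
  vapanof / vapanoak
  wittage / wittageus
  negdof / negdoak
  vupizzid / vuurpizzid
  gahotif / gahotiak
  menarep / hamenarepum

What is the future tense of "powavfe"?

menarep and wittage both have last vowel 'e' yet inflect differently (hamenarepum, wittageus), so the last vowel is not what conditions the rule; the final letter is.
"powavfe" ends in -e. The stems ending in -e (wittage → wittageus, vutpe → vutpeus) add -us.
The other patterns: stems ending in -p add ha- … -um around the stem; stems ending in -f drop the final letter and add -ak; stems ending in -d insert -ur- after the first vowel.
So powavfe → powavfeus.

powavfeus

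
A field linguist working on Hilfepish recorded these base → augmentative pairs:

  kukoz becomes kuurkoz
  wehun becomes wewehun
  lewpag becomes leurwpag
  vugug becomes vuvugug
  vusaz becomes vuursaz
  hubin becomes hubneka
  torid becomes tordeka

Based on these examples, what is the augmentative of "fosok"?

foursok

lewpag and vugug both end in -g yet inflect differently (leurwpag, vuvugug), so the final letter is not what conditions the rule; the last vowel is.
"fosok" has last vowel 'o'. The one such stem in the data (kukoz → kuurkoz) inserts -ur- after the first vowel (as do lewpag, vusaz), so the same rule applies.
The other patterns: stems whose last vowel is 'i' delete the last vowel and add -eka; stems whose last vowel is 'u' repeat the first consonant+vowel as a prefix.
So fosok → foursok.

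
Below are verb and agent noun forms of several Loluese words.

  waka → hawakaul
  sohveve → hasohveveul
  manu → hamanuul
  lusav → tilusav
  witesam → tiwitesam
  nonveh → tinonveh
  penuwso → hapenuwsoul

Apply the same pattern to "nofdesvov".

waka and witesam both have last vowel 'a' yet inflect differently (hawakaul, tiwitesam), so the last vowel is not what conditions the rule; whether the stem ends in a vowel or a consonant is.
"nofdesvov" ends in a consonant. The stems ending in a consonant (witesam → tiwitesam, nonveh → tinonveh, lusav → tilusav) add the prefix ti-.
The other pattern: stems ending in a vowel add ha- … -ul around the stem.
So nofdesvov → tinofdesvov.

tinofdesvov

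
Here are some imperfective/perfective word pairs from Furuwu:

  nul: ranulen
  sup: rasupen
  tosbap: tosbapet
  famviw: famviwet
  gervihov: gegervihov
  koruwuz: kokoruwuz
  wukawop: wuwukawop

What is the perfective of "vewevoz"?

vevewevoz

sup and tosbap both end in -p yet inflect differently (rasupen, tosbapet), so the final letter is not what conditions the rule; the number of vowels is.
"vewevoz" has 3 vowels. The stems with 3 vowels (gervihov → gegervihov, koruwuz → kokoruwuz, wukawop → wuwukawop) repeat the first consonant+vowel as a prefix.
The other patterns: stems with 1 vowel add ra- … -en around the stem; stems with 2 vowels add -et.
So vewevoz → vevewevoz.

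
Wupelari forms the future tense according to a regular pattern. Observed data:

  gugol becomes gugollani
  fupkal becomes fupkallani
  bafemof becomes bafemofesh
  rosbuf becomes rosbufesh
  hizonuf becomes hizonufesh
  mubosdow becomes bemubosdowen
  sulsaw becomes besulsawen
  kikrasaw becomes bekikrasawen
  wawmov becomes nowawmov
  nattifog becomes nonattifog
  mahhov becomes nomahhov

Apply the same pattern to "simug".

nosimug

gugol and bafemof both have last vowel 'o' yet inflect differently (gugollani, bafemofesh), so the last vowel is not what conditions the rule; the final letter is.
"simug" ends in -g. The one such stem in the data (nattifog → nonattifog) adds the prefix no-, so the same rule applies.
The other patterns: stems ending in -l double the final consonant and add -ani; stems ending in -f add -esh; stems ending in -w add be- … -en around the stem.
So simug → nosimug.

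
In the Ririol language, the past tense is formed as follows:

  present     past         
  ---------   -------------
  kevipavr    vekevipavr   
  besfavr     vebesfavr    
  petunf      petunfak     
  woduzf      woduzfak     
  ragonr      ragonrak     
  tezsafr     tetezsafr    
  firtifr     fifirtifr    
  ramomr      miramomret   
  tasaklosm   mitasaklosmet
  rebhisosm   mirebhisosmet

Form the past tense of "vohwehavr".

"vohwehavr" has second-to-last letter 'v'. The stems whose second-to-last letter is 'v' (kevipavr → vekevipavr, besfavr → vebesfavr) add the prefix ve-.
The other patterns: stems whose second-to-last letter is 'n' or 'z' add -ak; stems whose second-to-last letter is 'f' repeat the first consonant+vowel as a prefix; stems whose second-to-last letter is 'm' or 's' add mi- … -et around the stem.
So vohwehavr → vevohwehavr.

vevohwehavr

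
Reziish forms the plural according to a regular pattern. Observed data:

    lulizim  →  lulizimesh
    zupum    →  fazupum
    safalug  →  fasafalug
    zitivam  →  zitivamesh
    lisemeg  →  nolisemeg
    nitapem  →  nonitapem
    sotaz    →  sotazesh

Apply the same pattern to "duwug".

lisemeg and safalug both end in -g yet inflect differently (nolisemeg, fasafalug), so the final letter is not what conditions the rule; the last vowel is.
"duwug" has last vowel 'u'. The stems whose last vowel is 'u' (safalug → fasafalug, zupum → fazupum) add the prefix fa-.
So duwug → faduwug.

faduwug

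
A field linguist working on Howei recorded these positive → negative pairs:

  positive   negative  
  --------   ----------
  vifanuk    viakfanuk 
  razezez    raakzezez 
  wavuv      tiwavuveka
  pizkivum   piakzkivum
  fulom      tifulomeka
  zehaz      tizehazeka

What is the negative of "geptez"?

fulom and pizkivum both end in -m yet inflect differently (tifulomeka, piakzkivum), so the final letter is not what conditions the rule; the number of vowels is.
"geptez" has 2 vowels. The stems with 2 vowels (zehaz → tizehazeka, fulom → tifulomeka, wavuv → tiwavuveka) add ti- … -eka around the stem.
The other pattern: stems with 3 vowels insert -ak- after the first vowel.
So geptez → tigeptezeka.

tigeptezeka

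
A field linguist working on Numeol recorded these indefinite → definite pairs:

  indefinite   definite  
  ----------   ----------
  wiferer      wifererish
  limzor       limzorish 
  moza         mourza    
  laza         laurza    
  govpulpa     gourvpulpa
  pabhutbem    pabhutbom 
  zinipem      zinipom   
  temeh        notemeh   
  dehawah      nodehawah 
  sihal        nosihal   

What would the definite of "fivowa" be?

"fivowa" ends in -a. The stems ending in -a (moza → mourza, laza → laurza, govpulpa → gourvpulpa) insert -ur- after the first vowel.
The other patterns: stems ending in -r add -ish; stems ending in -m change the last vowel to 'o'; stems ending in -h or -l add the prefix no-.
So fivowa → fiurvowa.

fiurvowa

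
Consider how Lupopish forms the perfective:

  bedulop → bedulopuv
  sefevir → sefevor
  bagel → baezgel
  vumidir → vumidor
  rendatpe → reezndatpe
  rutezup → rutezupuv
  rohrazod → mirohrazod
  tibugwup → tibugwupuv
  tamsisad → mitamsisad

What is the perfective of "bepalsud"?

mibepalsud

rohrazod and bedulop both have last vowel 'o' yet inflect differently (mirohrazod, bedulopuv), so the last vowel is not what conditions the rule; the final letter is.
"bepalsud" ends in -d. The stems ending in -d (rohrazod → mirohrazod, tamsisad → mitamsisad) add the prefix mi-.
The other patterns: stems ending in -p add -uv; stems ending in -e or -l insert -ez- after the first vowel; stems ending in -r change the last vowel to 'o'.
So bepalsud → mibepalsud.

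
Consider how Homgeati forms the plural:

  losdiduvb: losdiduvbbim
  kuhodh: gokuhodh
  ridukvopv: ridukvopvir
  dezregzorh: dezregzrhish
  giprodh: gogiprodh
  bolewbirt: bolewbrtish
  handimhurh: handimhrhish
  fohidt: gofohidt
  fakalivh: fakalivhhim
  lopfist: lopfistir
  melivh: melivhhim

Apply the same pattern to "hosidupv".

"hosidupv" has second-to-last letter 'p'. The one such stem in the data (ridukvopv → ridukvopvir) adds -ir, so the same rule applies.
So hosidupv → hosidupvir.

hosidupvir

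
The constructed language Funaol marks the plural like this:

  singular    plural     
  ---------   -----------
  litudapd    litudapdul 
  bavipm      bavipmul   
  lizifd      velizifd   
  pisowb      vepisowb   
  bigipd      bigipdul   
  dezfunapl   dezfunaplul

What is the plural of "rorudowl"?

verorudowl

litudapd and lizifd both end in -d yet inflect differently (litudapdul, velizifd), so the final letter is not what conditions the rule; the second-to-last letter is.
"rorudowl" has second-to-last letter 'w'. The one such stem in the data (pisowb → vepisowb) adds the prefix ve-, so the same rule applies.
So rorudowl → verorudowl.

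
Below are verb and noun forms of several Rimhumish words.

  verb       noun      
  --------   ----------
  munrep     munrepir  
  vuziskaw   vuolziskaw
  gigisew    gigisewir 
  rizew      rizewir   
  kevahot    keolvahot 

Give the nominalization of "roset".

rosetir

rizew and vuziskaw both end in -w yet inflect differently (rizewir, vuolziskaw), so the final letter is not what conditions the rule; the last vowel is.
"roset" has last vowel 'e'. The stems whose last vowel is 'e' (rizew → rizewir, munrep → munrepir, gigisew → gigisewir) add -ir.
So roset → rosetir.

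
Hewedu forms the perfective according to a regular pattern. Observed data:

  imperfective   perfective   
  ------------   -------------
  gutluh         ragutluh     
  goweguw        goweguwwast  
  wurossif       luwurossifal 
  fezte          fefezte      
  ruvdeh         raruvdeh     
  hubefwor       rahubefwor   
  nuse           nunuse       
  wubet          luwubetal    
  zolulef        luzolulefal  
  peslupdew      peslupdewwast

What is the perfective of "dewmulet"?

fezte and ruvdeh both have last vowel 'e' yet inflect differently (fefezte, raruvdeh), so the last vowel is not what conditions the rule; the final letter is.
"dewmulet" ends in -t. The one such stem in the data (wubet → luwubetal) adds lu- … -al around the stem, so the same rule applies.
The other patterns: stems ending in -e repeat the first consonant+vowel as a prefix; stems ending in -h or -r add the prefix ra-; stems ending in -w double the final consonant and add -ast.
So dewmulet → ludewmuletal.

ludewmuletal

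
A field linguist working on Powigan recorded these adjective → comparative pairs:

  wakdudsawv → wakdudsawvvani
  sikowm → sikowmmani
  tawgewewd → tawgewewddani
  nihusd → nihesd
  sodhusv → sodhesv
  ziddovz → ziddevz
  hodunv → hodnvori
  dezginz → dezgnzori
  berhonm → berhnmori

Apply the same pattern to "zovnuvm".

tawgewewd and nihusd both end in -d yet inflect differently (tawgewewddani, nihesd), so the final letter is not what conditions the rule; the second-to-last letter is.
"zovnuvm" has second-to-last letter 'v'. The one such stem in the data (ziddovz → ziddevz) changes the last vowel to 'e' (as do nihusd, sodhusv), so the same rule applies.
The other patterns: stems whose second-to-last letter is 'w' double the final consonant and add -ani; stems whose second-to-last letter is 'n' delete the last vowel and add -ori.
So zovnuvm → zovnevm.

zovnevm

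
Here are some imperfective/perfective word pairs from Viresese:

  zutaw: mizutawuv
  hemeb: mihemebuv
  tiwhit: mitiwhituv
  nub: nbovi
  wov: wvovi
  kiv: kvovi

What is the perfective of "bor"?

brovi

"bor" has 1 vowel. The stems with 1 vowel (nub → nbovi, wov → wvovi, kiv → kvovi) delete the last vowel and add -ovi.
The other pattern: stems with 2 vowels add mi- … -uv around the stem.
So bor → brovi.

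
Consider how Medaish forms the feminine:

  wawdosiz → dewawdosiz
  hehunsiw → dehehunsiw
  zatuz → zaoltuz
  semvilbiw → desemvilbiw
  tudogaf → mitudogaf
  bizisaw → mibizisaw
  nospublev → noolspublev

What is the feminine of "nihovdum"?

bizisaw and semvilbiw both end in -w yet inflect differently (mibizisaw, desemvilbiw), so the final letter is not what conditions the rule; the last vowel is.
"nihovdum" has last vowel 'u'. The one such stem in the data (zatuz → zaoltuz) inserts -ol- after the first vowel (as does nospublev), so the same rule applies.
So nihovdum → niolhovdum.

niolhovdum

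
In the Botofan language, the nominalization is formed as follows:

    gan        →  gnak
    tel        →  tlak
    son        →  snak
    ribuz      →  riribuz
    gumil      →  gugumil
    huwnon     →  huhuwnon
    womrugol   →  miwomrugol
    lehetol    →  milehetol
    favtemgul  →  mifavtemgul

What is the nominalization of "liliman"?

"liliman" has 3 vowels. The stems with 3 vowels (womrugol → miwomrugol, lehetol → milehetol, favtemgul → mifavtemgul) add the prefix mi-.
The other patterns: stems with 1 vowel delete the last vowel and add -ak; stems with 2 vowels repeat the first consonant+vowel as a prefix.
So liliman → mililiman.

mililiman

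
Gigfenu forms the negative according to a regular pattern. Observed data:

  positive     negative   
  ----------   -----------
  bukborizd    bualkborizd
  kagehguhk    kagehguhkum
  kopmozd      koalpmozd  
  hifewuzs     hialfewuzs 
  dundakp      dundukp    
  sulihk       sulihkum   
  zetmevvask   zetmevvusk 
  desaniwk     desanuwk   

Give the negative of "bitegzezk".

sulihk and desaniwk both end in -k yet inflect differently (sulihkum, desanuwk), so the final letter is not what conditions the rule; the second-to-last letter is.
"bitegzezk" has second-to-last letter 'z'. The stems whose second-to-last letter is 'z' (bukborizd → bualkborizd, kopmozd → koalpmozd, hifewuzs → hialfewuzs) insert -al- after the first vowel.
The other patterns: stems whose second-to-last letter is 'h' add -um; stems whose second-to-last letter is 'k', 's' or 'w' change the last vowel to 'u'.
So bitegzezk → bialtegzezk.

bialtegzezk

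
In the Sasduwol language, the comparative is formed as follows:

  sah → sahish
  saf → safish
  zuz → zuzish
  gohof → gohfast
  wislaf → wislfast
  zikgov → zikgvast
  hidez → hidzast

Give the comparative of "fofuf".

saf and gohof both end in -f yet inflect differently (safish, gohfast), so the final letter is not what conditions the rule; the number of vowels is.
"fofuf" has 2 vowels. The stems with 2 vowels (gohof → gohfast, wislaf → wislfast, zikgov → zikgvast) delete the last vowel and add -ast.
The other pattern: stems with 1 vowel add -ish.
So fofuf → foffast.

foffast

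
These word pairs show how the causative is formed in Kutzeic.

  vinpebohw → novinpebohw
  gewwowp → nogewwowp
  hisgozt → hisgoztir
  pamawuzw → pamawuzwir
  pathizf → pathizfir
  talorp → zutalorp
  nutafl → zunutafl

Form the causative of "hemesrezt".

hemesreztir

vinpebohw and pamawuzw both end in -w yet inflect differently (novinpebohw, pamawuzwir), so the final letter is not what conditions the rule; the second-to-last letter is.
"hemesrezt" has second-to-last letter 'z'. The stems whose second-to-last letter is 'z' (hisgozt → hisgoztir, pamawuzw → pamawuzwir, pathizf → pathizfir) add -ir.
So hemesrezt → hemesreztir.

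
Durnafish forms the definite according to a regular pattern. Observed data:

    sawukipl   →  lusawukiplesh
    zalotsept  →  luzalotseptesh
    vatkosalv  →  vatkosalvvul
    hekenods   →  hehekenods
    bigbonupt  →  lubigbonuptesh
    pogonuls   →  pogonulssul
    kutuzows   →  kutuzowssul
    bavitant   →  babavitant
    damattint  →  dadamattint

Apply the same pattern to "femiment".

zalotsept and bavitant both end in -t yet inflect differently (luzalotseptesh, babavitant), so the final letter is not what conditions the rule; the second-to-last letter is.
"femiment" has second-to-last letter 'n'. The stems whose second-to-last letter is 'n' (bavitant → babavitant, damattint → dadamattint) repeat the first consonant+vowel as a prefix.
So femiment → fefemiment.

fefemiment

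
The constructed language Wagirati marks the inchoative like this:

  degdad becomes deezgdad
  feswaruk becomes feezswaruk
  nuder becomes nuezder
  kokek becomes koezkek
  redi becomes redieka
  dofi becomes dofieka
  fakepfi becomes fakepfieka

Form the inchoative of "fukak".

degdad and dofi both begin with d- yet inflect differently (deezgdad, dofieka), so the first letter is not what conditions the rule; whether the stem ends in a vowel or a consonant is.
"fukak" ends in a consonant. The stems ending in a consonant (degdad → deezgdad, feswaruk → feezswaruk, nuder → nuezder) insert -ez- after the first vowel.
The other pattern: stems ending in a vowel add -eka.
So fukak → fuezkak.

fuezkak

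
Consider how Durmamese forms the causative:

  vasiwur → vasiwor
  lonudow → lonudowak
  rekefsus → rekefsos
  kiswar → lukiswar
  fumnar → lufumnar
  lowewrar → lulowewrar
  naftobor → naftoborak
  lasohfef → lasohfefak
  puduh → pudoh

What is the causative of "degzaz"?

ludegzaz

fumnar and vasiwur both end in -r yet inflect differently (lufumnar, vasiwor), so the final letter is not what conditions the rule; the last vowel is.
"degzaz" has last vowel 'a'. The stems whose last vowel is 'a' (fumnar → lufumnar, lowewrar → lulowewrar, kiswar → lukiswar) add the prefix lu-.
The other patterns: stems whose last vowel is 'u' change the last vowel to 'o'; stems whose last vowel is 'e' or 'o' add -ak.
So degzaz → ludegzaz.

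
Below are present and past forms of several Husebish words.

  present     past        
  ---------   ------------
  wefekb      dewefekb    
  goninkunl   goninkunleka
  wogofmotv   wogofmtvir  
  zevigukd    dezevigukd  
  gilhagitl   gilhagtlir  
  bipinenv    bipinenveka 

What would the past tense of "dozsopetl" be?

dozsoptlir

goninkunl and gilhagitl both end in -l yet inflect differently (goninkunleka, gilhagtlir), so the final letter is not what conditions the rule; the second-to-last letter is.
"dozsopetl" has second-to-last letter 't'. The stems whose second-to-last letter is 't' (gilhagitl → gilhagtlir, wogofmotv → wogofmtvir) delete the last vowel and add -ir.
The other patterns: stems whose second-to-last letter is 'n' add -eka; stems whose second-to-last letter is 'k' add the prefix de-.
So dozsopetl → dozsoptlir.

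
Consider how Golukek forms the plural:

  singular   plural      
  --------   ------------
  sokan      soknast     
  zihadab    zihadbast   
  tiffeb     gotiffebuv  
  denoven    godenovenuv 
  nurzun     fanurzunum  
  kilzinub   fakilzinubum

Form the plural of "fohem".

gofohemuv

"fohem" has last vowel 'e'. The stems whose last vowel is 'e' (tiffeb → gotiffebuv, denoven → godenovenuv) add go- … -uv around the stem.
So fohem → gofohemuv.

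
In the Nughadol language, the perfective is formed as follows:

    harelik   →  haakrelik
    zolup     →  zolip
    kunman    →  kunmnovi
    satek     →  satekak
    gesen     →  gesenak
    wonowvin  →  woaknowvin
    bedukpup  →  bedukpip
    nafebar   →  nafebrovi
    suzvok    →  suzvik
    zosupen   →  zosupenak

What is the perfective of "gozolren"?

"gozolren" has last vowel 'e'. The stems whose last vowel is 'e' (satek → satekak, gesen → gesenak, zosupen → zosupenak) add -ak.
The other patterns: stems whose last vowel is 'i' insert -ak- after the first vowel; stems whose last vowel is 'a' delete the last vowel and add -ovi; stems whose last vowel is 'o' or 'u' change the last vowel to 'i'.
So gozolren → gozolrenak.

gozolrenak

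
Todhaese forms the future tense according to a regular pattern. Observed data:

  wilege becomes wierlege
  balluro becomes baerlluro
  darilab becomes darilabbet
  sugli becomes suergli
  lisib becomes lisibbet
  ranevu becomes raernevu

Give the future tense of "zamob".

zamobbet

"zamob" ends in a consonant. The stems ending in a consonant (lisib → lisibbet, darilab → darilabbet) double the final consonant and add -et.
So zamob → zamobbet.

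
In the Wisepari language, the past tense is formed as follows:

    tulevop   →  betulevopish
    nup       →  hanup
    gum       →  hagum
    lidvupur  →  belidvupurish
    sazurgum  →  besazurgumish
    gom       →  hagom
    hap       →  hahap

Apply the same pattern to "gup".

"gup" has 1 vowel. The stems with 1 vowel (gom → hagom, nup → hanup, gum → hagum) add the prefix ha-.
The other pattern: stems with 3 vowels add be- … -ish around the stem.
So gup → hagup.

hagup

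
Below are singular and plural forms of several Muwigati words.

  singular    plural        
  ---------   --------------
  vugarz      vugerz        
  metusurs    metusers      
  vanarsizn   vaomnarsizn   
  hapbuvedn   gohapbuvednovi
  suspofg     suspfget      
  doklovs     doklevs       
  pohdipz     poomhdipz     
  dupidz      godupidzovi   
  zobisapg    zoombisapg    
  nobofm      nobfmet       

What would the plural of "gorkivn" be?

"gorkivn" has second-to-last letter 'v'. The one such stem in the data (doklovs → doklevs) changes the last vowel to 'e' (as do metusurs, vugarz), so the same rule applies.
The other patterns: stems whose second-to-last letter is 'p' or 'z' insert -om- after the first vowel; stems whose second-to-last letter is 'd' add go- … -ovi around the stem; stems whose second-to-last letter is 'f' delete the last vowel and add -et.
So gorkivn → gorkevn.

gorkevn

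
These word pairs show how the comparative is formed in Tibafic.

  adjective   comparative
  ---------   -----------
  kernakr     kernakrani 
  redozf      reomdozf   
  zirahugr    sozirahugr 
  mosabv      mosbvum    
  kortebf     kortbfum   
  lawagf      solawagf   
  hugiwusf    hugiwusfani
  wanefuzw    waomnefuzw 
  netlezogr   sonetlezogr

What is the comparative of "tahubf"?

tahbfum

lawagf and kortebf both end in -f yet inflect differently (solawagf, kortbfum), so the final letter is not what conditions the rule; the second-to-last letter is.
"tahubf" has second-to-last letter 'b'. The stems whose second-to-last letter is 'b' (kortebf → kortbfum, mosabv → mosbvum) delete the last vowel and add -um.
So tahubf → tahbfum.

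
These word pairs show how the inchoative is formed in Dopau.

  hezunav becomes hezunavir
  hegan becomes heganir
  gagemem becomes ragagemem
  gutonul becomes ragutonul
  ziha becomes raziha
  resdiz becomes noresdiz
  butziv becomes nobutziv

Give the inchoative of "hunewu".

hezunav and butziv both end in -v yet inflect differently (hezunavir, nobutziv), so the final letter is not what conditions the rule; the first letter is.
"hunewu" begins with h-. The stems beginning with h- (hezunav → hezunavir, hegan → heganir) add -ir.
So hunewu → hunewuir.

hunewuir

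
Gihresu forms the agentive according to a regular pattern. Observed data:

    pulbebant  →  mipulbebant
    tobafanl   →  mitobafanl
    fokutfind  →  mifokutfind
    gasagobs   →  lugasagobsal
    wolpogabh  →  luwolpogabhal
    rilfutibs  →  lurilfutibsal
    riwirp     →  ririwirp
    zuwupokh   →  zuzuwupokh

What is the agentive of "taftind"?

mitaftind

wolpogabh and zuwupokh both end in -h yet inflect differently (luwolpogabhal, zuzuwupokh), so the final letter is not what conditions the rule; the second-to-last letter is.
"taftind" has second-to-last letter 'n'. The stems whose second-to-last letter is 'n' (pulbebant → mipulbebant, tobafanl → mitobafanl, fokutfind → mifokutfind) add the prefix mi-.
The other patterns: stems whose second-to-last letter is 'b' add lu- … -al around the stem; stems whose second-to-last letter is 'k' or 'r' repeat the first consonant+vowel as a prefix.
So taftind → mitaftind.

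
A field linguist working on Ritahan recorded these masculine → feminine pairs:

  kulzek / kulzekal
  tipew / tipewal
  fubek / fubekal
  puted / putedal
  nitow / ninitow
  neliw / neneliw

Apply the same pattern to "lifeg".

lifegal

tipew and nitow both end in -w yet inflect differently (tipewal, ninitow), so the final letter is not what conditions the rule; the last vowel is.
"lifeg" has last vowel 'e'. The stems whose last vowel is 'e' (kulzek → kulzekal, tipew → tipewal, fubek → fubekal) add -al.
The other pattern: stems whose last vowel is 'i' or 'o' repeat the first consonant+vowel as a prefix.
So lifeg → lifegal.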